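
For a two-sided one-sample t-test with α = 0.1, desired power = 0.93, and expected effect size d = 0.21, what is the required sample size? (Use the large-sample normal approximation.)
n = 221

Sample size formula (one-sample t-test, normal approximation):
n = ((z_{α/2} + z_β) / d)²

z_{α/2} = 1.645 (for α = 0.1, two-sided)
z_β = 1.476 (for power = 0.93)
d = 0.21

n = ((1.645 + 1.476) / 0.21)²
n = (14.862)²
n ≈ 220.88
Round up to the next whole number: n = 221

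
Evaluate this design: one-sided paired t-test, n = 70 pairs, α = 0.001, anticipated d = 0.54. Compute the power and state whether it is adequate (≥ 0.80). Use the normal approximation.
Power ≈ 0.92; the study is adequately powered (power ≥ 0.80)

Power calculation (paired t-test, normal approximation):
z_β = d · √n - z_α
z_β = 0.54 · √70 - 3.090
z_β = 0.54 · 8.367 - 3.090
z_β = 1.428

Power = Φ(z_β) = Φ(1.428) ≈ 0.923

Effect size d = 0.54 is medium by Cohen's convention (0.2/0.5/0.8).

Threshold: power ≥ 0.80 is conventionally adequate.
Power ≈ 0.92 → the study is adequately powered (power ≥ 0.80).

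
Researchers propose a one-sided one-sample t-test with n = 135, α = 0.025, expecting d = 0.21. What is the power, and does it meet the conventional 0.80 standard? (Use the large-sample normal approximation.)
Power ≈ 0.68; the study is underpowered (power < 0.80)

Power calculation (one-sample t-test, normal approximation):
z_β = d · √n - z_α
z_β = 0.21 · √135 - 1.960
z_β = 0.21 · 11.619 - 1.960
z_β = 0.480

Power = Φ(z_β) = Φ(0.480) ≈ 0.684

Effect size d = 0.21 is small by Cohen's convention (0.2/0.5/0.8).

Threshold: power ≥ 0.80 is conventionally adequate.
Power ≈ 0.68 → the study is underpowered (power < 0.80).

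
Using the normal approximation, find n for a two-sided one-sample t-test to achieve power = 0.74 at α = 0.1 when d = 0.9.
n = 7

Sample size formula (one-sample t-test, normal approximation):
n = ((z_{α/2} + z_β) / d)²

z_{α/2} = 1.645 (for α = 0.1, two-sided)
z_β = 0.643 (for power = 0.74)
d = 0.9

n = ((1.645 + 0.643) / 0.9)²
n = (2.542)²
n ≈ 6.46
Round up to the next whole number: n = 7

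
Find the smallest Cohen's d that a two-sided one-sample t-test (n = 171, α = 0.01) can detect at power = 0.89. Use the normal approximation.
d ≈ 0.29

Minimum detectable effect (one-sample t-test, normal approximation):
d = (z_{α/2} + z_β) / √n
d = (2.576 + 1.227) / √171
d = 3.802 / 13.077
d ≈ 0.29

By Cohen's convention (0.2 small / 0.5 medium / 0.8 large): small effect.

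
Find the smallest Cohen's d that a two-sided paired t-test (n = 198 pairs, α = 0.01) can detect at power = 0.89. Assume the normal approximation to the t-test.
d ≈ 0.27

Minimum detectable effect (paired t-test, normal approximation):
d = (z_{α/2} + z_β) / √n
d = (2.576 + 1.227) / √198
d = 3.802 / 14.071
d ≈ 0.27

By Cohen's convention (0.2 small / 0.5 medium / 0.8 large): small effect.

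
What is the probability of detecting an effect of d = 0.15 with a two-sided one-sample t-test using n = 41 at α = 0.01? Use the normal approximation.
Power ≈ 0.05

Power calculation (one-sample t-test, normal approximation):
z_β = d · √n - z_{α/2}
z_β = 0.15 · √41 - 2.576
z_β = 0.15 · 6.403 - 2.576
z_β = -1.615

Power = Φ(z_β) = Φ(-1.615) ≈ 0.053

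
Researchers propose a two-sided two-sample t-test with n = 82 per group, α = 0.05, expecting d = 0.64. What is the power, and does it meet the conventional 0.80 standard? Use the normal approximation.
Power ≈ 0.98; the study is adequately powered (power ≥ 0.80)

Power calculation (two-sample t-test, normal approximation):
z_β = d · √(n/2) - z_{α/2}
z_β = 0.64 · √(82/2) - 1.960
z_β = 0.64 · 6.403 - 1.960
z_β = 2.138

Power = Φ(z_β) = Φ(2.138) ≈ 0.984

Effect size d = 0.64 is medium by Cohen's convention (0.2/0.5/0.8).

Threshold: power ≥ 0.80 is conventionally adequate.
Power ≈ 0.98 → the study is adequately powered (power ≥ 0.80).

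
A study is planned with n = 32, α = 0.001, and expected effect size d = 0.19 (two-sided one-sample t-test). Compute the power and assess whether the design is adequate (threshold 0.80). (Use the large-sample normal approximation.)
Power ≈ 0.01; the study is underpowered (power < 0.80)

Power calculation (one-sample t-test, normal approximation):
z_β = d · √n - z_{α/2}
z_β = 0.19 · √32 - 3.291
z_β = 0.19 · 5.657 - 3.291
z_β = -2.216

Power = Φ(z_β) = Φ(-2.216) ≈ 0.013

Effect size d = 0.19 is very small by Cohen's convention (0.2/0.5/0.8).

Threshold: power ≥ 0.80 is conventionally adequate.
Power ≈ 0.01 → the study is underpowered (power < 0.80).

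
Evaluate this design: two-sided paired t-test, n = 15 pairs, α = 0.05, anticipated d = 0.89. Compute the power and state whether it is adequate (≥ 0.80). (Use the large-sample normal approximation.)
Power ≈ 0.93; the study is adequately powered (power ≥ 0.80)

Power calculation (paired t-test, normal approximation):
z_β = d · √n - z_{α/2}
z_β = 0.89 · √15 - 1.960
z_β = 0.89 · 3.873 - 1.960
z_β = 1.487

Power = Φ(z_β) = Φ(1.487) ≈ 0.931

Effect size d = 0.89 is large by Cohen's convention (0.2/0.5/0.8).

Threshold: power ≥ 0.80 is conventionally adequate.
Power ≈ 0.93 → the study is adequately powered (power ≥ 0.80).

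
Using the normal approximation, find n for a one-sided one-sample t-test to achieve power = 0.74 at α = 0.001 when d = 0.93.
n = 17

Sample size formula (one-sample t-test, normal approximation):
n = ((z_α + z_β) / d)²

z_α = 3.090 (for α = 0.001, one-sided)
z_β = 0.643 (for power = 0.74)
d = 0.93

n = ((3.090 + 0.643) / 0.93)²
n = (4.014)²
n ≈ 16.11
Round up to the next whole number: n = 17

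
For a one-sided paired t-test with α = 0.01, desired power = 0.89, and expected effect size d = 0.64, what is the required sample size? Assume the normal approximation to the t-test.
n = 31 pairs

Sample size formula (paired t-test, normal approximation):
n = ((z_α + z_β) / d)²

z_α = 2.326 (for α = 0.01, one-sided)
z_β = 1.227 (for power = 0.89)
d = 0.64

n = ((2.326 + 1.227) / 0.64)²
n = (5.552)²
n ≈ 30.82
Round up to the next whole number: n = 31 pairs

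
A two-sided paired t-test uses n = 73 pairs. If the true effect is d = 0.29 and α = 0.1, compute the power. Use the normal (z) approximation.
Power ≈ 0.80

Power calculation (paired t-test, normal approximation):
z_β = d · √n - z_{α/2}
z_β = 0.29 · √73 - 1.645
z_β = 0.29 · 8.544 - 1.645
z_β = 0.833

Power = Φ(z_β) = Φ(0.833) ≈ 0.798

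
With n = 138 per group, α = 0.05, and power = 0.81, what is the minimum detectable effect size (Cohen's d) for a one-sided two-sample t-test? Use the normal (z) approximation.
d ≈ 0.30

Minimum detectable effect (two-sample t-test, normal approximation):
d = (z_α + z_β) / √(n/2)
d = (1.645 + 0.878) / √(138/2)
d = 2.523 / 8.307
d ≈ 0.30

By Cohen's convention (0.2 small / 0.5 medium / 0.8 large): small effect.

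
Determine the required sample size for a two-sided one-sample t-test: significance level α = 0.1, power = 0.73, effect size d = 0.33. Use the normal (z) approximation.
n = 47

Sample size formula (one-sample t-test, normal approximation):
n = ((z_{α/2} + z_β) / d)²

z_{α/2} = 1.645 (for α = 0.1, two-sided)
z_β = 0.613 (for power = 0.73)
d = 0.33

n = ((1.645 + 0.613) / 0.33)²
n = (6.842)²
n ≈ 46.81
Round up to the next whole number: n = 47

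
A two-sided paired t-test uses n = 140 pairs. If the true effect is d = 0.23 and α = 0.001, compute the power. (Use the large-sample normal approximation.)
Power ≈ 0.28

Power calculation (paired t-test, normal approximation):
z_β = d · √n - z_{α/2}
z_β = 0.23 · √140 - 3.291
z_β = 0.23 · 11.832 - 3.291
z_β = -0.569

Power = Φ(z_β) = Φ(-0.569) ≈ 0.285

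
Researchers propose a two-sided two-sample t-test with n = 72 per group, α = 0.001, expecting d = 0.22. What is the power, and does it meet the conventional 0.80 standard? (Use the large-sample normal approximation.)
Power ≈ 0.02; the study is underpowered (power < 0.80)

Power calculation (two-sample t-test, normal approximation):
z_β = d · √(n/2) - z_{α/2}
z_β = 0.22 · √(72/2) - 3.291
z_β = 0.22 · 6.000 - 3.291
z_β = -1.971

Power = Φ(z_β) = Φ(-1.971) ≈ 0.024

Effect size d = 0.22 is small by Cohen's convention (0.2/0.5/0.8).

Threshold: power ≥ 0.80 is conventionally adequate.
Power ≈ 0.02 → the study is underpowered (power < 0.80).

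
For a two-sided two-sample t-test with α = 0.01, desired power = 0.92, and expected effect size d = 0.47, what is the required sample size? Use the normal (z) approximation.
n = 144 per group

Sample size formula (two-sample t-test, normal approximation):
n = 2 · ((z_{α/2} + z_β) / d)²

z_{α/2} = 2.576 (for α = 0.01, two-sided)
z_β = 1.405 (for power = 0.92)
d = 0.47

n = 2 · ((2.576 + 1.405) / 0.47)²
n = 2 · (8.470)²
n ≈ 143.48
Round up to the next whole number: n = 144 per group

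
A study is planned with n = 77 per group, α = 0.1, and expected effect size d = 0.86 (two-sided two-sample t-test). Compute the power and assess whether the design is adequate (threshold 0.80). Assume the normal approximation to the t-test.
Power ≈ 1.00; the study is adequately powered (power ≥ 0.80)

Power calculation (two-sample t-test, normal approximation):
z_β = d · √(n/2) - z_{α/2}
z_β = 0.86 · √(77/2) - 1.645
z_β = 0.86 · 6.205 - 1.645
z_β = 3.691

Power = Φ(z_β) = Φ(3.691) ≈ 1.000

Effect size d = 0.86 is large by Cohen's convention (0.2/0.5/0.8).

Threshold: power ≥ 0.80 is conventionally adequate.
Power ≈ 1.00 → the study is adequately powered (power ≥ 0.80).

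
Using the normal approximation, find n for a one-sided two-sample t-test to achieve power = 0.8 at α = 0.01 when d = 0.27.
n = 276 per group

Sample size formula (two-sample t-test, normal approximation):
n = 2 · ((z_α + z_β) / d)²

z_α = 2.326 (for α = 0.01, one-sided)
z_β = 0.842 (for power = 0.8)
d = 0.27

n = 2 · ((2.326 + 0.842) / 0.27)²
n = 2 · (11.733)²
n ≈ 275.33
Round up to the next whole number: n = 276 per group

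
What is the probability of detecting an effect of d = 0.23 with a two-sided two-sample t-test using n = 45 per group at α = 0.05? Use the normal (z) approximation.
Power ≈ 0.19

Power calculation (two-sample t-test, normal approximation):
z_β = d · √(n/2) - z_{α/2}
z_β = 0.23 · √(45/2) - 1.960
z_β = 0.23 · 4.743 - 1.960
z_β = -0.869

Power = Φ(z_β) = Φ(-0.869) ≈ 0.192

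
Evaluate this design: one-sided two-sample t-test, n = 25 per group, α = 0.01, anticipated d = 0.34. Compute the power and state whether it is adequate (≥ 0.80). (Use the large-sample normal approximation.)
Power ≈ 0.13; the study is underpowered (power < 0.80)

Power calculation (two-sample t-test, normal approximation):
z_β = d · √(n/2) - z_α
z_β = 0.34 · √(25/2) - 2.326
z_β = 0.34 · 3.536 - 2.326
z_β = -1.124

Power = Φ(z_β) = Φ(-1.124) ≈ 0.130

Effect size d = 0.34 is small by Cohen's convention (0.2/0.5/0.8).

Threshold: power ≥ 0.80 is conventionally adequate.
Power ≈ 0.13 → the study is underpowered (power < 0.80).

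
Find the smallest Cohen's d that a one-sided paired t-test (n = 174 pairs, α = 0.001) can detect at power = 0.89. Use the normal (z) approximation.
d ≈ 0.33

Minimum detectable effect (paired t-test, normal approximation):
d = (z_α + z_β) / √n
d = (3.090 + 1.227) / √174
d = 4.317 / 13.191
d ≈ 0.33

By Cohen's convention (0.2 small / 0.5 medium / 0.8 large): small effect.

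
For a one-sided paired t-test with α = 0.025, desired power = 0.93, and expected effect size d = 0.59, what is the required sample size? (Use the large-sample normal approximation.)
n = 34 pairs

Sample size formula (paired t-test, normal approximation):
n = ((z_α + z_β) / d)²

z_α = 1.960 (for α = 0.025, one-sided)
z_β = 1.476 (for power = 0.93)
d = 0.59

n = ((1.960 + 1.476) / 0.59)²
n = (5.824)²
n ≈ 33.92
Round up to the next whole number: n = 34 pairs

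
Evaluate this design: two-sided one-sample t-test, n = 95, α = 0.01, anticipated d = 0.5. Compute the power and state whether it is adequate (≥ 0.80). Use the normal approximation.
Power ≈ 0.99; the study is adequately powered (power ≥ 0.80)

Power calculation (one-sample t-test, normal approximation):
z_β = d · √n - z_{α/2}
z_β = 0.5 · √95 - 2.576
z_β = 0.5 · 9.747 - 2.576
z_β = 2.298

Power = Φ(z_β) = Φ(2.298) ≈ 0.989

Effect size d = 0.5 is medium by Cohen's convention (0.2/0.5/0.8).

Threshold: power ≥ 0.80 is conventionally adequate.
Power ≈ 0.99 → the study is adequately powered (power ≥ 0.80).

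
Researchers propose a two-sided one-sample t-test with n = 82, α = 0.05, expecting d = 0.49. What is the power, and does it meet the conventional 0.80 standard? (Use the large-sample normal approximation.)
Power ≈ 0.99; the study is adequately powered (power ≥ 0.80)

Power calculation (one-sample t-test, normal approximation):
z_β = d · √n - z_{α/2}
z_β = 0.49 · √82 - 1.960
z_β = 0.49 · 9.055 - 1.960
z_β = 2.477

Power = Φ(z_β) = Φ(2.477) ≈ 0.993

Effect size d = 0.49 is small by Cohen's convention (0.2/0.5/0.8).

Threshold: power ≥ 0.80 is conventionally adequate.
Power ≈ 0.99 → the study is adequately powered (power ≥ 0.80).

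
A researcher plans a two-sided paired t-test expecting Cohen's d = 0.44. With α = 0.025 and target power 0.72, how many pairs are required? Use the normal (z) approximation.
n = 42 pairs

Sample size formula (paired t-test, normal approximation):
n = ((z_{α/2} + z_β) / d)²

z_{α/2} = 2.241 (for α = 0.025, two-sided)
z_β = 0.583 (for power = 0.72)
d = 0.44

n = ((2.241 + 0.583) / 0.44)²
n = (6.418)²
n ≈ 41.19
Round up to the next whole number: n = 42 pairs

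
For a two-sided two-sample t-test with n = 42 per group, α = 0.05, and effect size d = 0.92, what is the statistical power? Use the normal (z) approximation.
Power ≈ 0.99

Power calculation (two-sample t-test, normal approximation):
z_β = d · √(n/2) - z_{α/2}
z_β = 0.92 · √(42/2) - 1.960
z_β = 0.92 · 4.583 - 1.960
z_β = 2.256

Power = Φ(z_β) = Φ(2.256) ≈ 0.988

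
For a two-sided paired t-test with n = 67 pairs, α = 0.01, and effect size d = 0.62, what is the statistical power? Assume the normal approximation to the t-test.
Power ≈ 0.99

Power calculation (paired t-test, normal approximation):
z_β = d · √n - z_{α/2}
z_β = 0.62 · √67 - 2.576
z_β = 0.62 · 8.185 - 2.576
z_β = 2.499

Power = Φ(z_β) = Φ(2.499) ≈ 0.994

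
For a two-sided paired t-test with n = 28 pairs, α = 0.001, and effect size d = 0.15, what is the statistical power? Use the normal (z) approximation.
Power ≈ 0.01

Power calculation (paired t-test, normal approximation):
z_β = d · √n - z_{α/2}
z_β = 0.15 · √28 - 3.291
z_β = 0.15 · 5.292 - 3.291
z_β = -2.497

Power = Φ(z_β) = Φ(-2.497) ≈ 0.006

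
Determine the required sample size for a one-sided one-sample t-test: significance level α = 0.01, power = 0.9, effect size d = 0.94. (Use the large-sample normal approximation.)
n = 15

Sample size formula (one-sample t-test, normal approximation):
n = ((z_α + z_β) / d)²

z_α = 2.326 (for α = 0.01, one-sided)
z_β = 1.282 (for power = 0.9)
d = 0.94

n = ((2.326 + 1.282) / 0.94)²
n = (3.838)²
n ≈ 14.73
Round up to the next whole number: n = 15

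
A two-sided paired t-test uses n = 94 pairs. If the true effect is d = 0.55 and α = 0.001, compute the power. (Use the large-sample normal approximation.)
Power ≈ 0.98

Power calculation (paired t-test, normal approximation):
z_β = d · √n - z_{α/2}
z_β = 0.55 · √94 - 3.291
z_β = 0.55 · 9.695 - 3.291
z_β = 2.042

Power = Φ(z_β) = Φ(2.042) ≈ 0.979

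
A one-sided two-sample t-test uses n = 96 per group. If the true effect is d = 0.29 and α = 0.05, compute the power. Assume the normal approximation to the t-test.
Power ≈ 0.64

Power calculation (two-sample t-test, normal approximation):
z_β = d · √(n/2) - z_α
z_β = 0.29 · √(96/2) - 1.645
z_β = 0.29 · 6.928 - 1.645
z_β = 0.364

Power = Φ(z_β) = Φ(0.364) ≈ 0.642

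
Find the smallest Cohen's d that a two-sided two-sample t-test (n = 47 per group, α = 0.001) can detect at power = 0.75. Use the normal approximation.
d ≈ 0.82

Minimum detectable effect (two-sample t-test, normal approximation):
d = (z_{α/2} + z_β) / √(n/2)
d = (3.291 + 0.674) / √(47/2)
d = 3.965 / 4.848
d ≈ 0.82

By Cohen's convention (0.2 small / 0.5 medium / 0.8 large): large effect.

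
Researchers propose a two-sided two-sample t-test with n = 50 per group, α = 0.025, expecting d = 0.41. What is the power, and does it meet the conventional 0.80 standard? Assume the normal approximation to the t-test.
Power ≈ 0.42; the study is underpowered (power < 0.80)

Power calculation (two-sample t-test, normal approximation):
z_β = d · √(n/2) - z_{α/2}
z_β = 0.41 · √(50/2) - 2.241
z_β = 0.41 · 5.000 - 2.241
z_β = -0.191

Power = Φ(z_β) = Φ(-0.191) ≈ 0.424

Effect size d = 0.41 is small by Cohen's convention (0.2/0.5/0.8).

Threshold: power ≥ 0.80 is conventionally adequate.
Power ≈ 0.42 → the study is underpowered (power < 0.80).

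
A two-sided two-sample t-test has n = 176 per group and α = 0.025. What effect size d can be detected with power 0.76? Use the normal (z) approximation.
d ≈ 0.31

Minimum detectable effect (two-sample t-test, normal approximation):
d = (z_{α/2} + z_β) / √(n/2)
d = (2.241 + 0.706) / √(176/2)
d = 2.948 / 9.381
d ≈ 0.31

By Cohen's convention (0.2 small / 0.5 medium / 0.8 large): small effect.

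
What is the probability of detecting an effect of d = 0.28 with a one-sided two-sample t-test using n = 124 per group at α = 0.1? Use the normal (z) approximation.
Power ≈ 0.82

Power calculation (two-sample t-test, normal approximation):
z_β = d · √(n/2) - z_α
z_β = 0.28 · √(124/2) - 1.282
z_β = 0.28 · 7.874 - 1.282
z_β = 0.923

Power = Φ(z_β) = Φ(0.923) ≈ 0.822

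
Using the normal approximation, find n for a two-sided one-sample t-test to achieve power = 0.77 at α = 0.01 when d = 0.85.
n = 16

Sample size formula (one-sample t-test, normal approximation):
n = ((z_{α/2} + z_β) / d)²

z_{α/2} = 2.576 (for α = 0.01, two-sided)
z_β = 0.739 (for power = 0.77)
d = 0.85

n = ((2.576 + 0.739) / 0.85)²
n = (3.900)²
n ≈ 15.21
Round up to the next whole number: n = 16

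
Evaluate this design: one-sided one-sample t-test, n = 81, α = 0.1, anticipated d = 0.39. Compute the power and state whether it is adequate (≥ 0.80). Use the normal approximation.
Power ≈ 0.99; the study is adequately powered (power ≥ 0.80)

Power calculation (one-sample t-test, normal approximation):
z_β = d · √n - z_α
z_β = 0.39 · √81 - 1.282
z_β = 0.39 · 9.000 - 1.282
z_β = 2.228

Power = Φ(z_β) = Φ(2.228) ≈ 0.987

Effect size d = 0.39 is small by Cohen's convention (0.2/0.5/0.8).

Threshold: power ≥ 0.80 is conventionally adequate.
Power ≈ 0.99 → the study is adequately powered (power ≥ 0.80).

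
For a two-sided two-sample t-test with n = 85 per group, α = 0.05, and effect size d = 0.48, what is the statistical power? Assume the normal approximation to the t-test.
Power ≈ 0.88

Power calculation (two-sample t-test, normal approximation):
z_β = d · √(n/2) - z_{α/2}
z_β = 0.48 · √(85/2) - 1.960
z_β = 0.48 · 6.519 - 1.960
z_β = 1.169

Power = Φ(z_β) = Φ(1.169) ≈ 0.879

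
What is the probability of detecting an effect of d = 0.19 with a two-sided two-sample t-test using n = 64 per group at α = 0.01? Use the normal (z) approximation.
Power ≈ 0.07

Power calculation (two-sample t-test, normal approximation):
z_β = d · √(n/2) - z_{α/2}
z_β = 0.19 · √(64/2) - 2.576
z_β = 0.19 · 5.657 - 2.576
z_β = -1.501

Power = Φ(z_β) = Φ(-1.501) ≈ 0.067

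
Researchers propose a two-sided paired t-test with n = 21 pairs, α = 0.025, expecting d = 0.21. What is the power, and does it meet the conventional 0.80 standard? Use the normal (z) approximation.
Power ≈ 0.10; the study is underpowered (power < 0.80)

Power calculation (paired t-test, normal approximation):
z_β = d · √n - z_{α/2}
z_β = 0.21 · √21 - 2.241
z_β = 0.21 · 4.583 - 2.241
z_β = -1.279

Power = Φ(z_β) = Φ(-1.279) ≈ 0.100

Effect size d = 0.21 is small by Cohen's convention (0.2/0.5/0.8).

Threshold: power ≥ 0.80 is conventionally adequate.
Power ≈ 0.10 → the study is underpowered (power < 0.80).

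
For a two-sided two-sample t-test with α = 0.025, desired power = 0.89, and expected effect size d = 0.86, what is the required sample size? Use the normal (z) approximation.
n = 33 per group

Sample size formula (two-sample t-test, normal approximation):
n = 2 · ((z_{α/2} + z_β) / d)²

z_{α/2} = 2.241 (for α = 0.025, two-sided)
z_β = 1.227 (for power = 0.89)
d = 0.86

n = 2 · ((2.241 + 1.227) / 0.86)²
n = 2 · (4.033)²
n ≈ 32.53
Round up to the next whole number: n = 33 per group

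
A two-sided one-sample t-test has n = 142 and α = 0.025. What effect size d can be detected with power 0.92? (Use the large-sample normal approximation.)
d ≈ 0.31

Minimum detectable effect (one-sample t-test, normal approximation):
d = (z_{α/2} + z_β) / √n
d = (2.241 + 1.405) / √142
d = 3.646 / 11.916
d ≈ 0.31

By Cohen's convention (0.2 small / 0.5 medium / 0.8 large): small effect.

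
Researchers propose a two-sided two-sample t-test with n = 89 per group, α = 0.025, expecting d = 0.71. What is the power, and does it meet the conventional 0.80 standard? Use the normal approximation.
Power ≈ 0.99; the study is adequately powered (power ≥ 0.80)

Power calculation (two-sample t-test, normal approximation):
z_β = d · √(n/2) - z_{α/2}
z_β = 0.71 · √(89/2) - 2.241
z_β = 0.71 · 6.671 - 2.241
z_β = 2.495

Power = Φ(z_β) = Φ(2.495) ≈ 0.994

Effect size d = 0.71 is medium by Cohen's convention (0.2/0.5/0.8).

Threshold: power ≥ 0.80 is conventionally adequate.
Power ≈ 0.99 → the study is adequately powered (power ≥ 0.80).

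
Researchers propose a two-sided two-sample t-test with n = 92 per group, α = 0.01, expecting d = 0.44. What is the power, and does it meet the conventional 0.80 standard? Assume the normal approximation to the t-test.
Power ≈ 0.66; the study is underpowered (power < 0.80)

Power calculation (two-sample t-test, normal approximation):
z_β = d · √(n/2) - z_{α/2}
z_β = 0.44 · √(92/2) - 2.576
z_β = 0.44 · 6.782 - 2.576
z_β = 0.408

Power = Φ(z_β) = Φ(0.408) ≈ 0.659

Effect size d = 0.44 is small by Cohen's convention (0.2/0.5/0.8).

Threshold: power ≥ 0.80 is conventionally adequate.
Power ≈ 0.66 → the study is underpowered (power < 0.80).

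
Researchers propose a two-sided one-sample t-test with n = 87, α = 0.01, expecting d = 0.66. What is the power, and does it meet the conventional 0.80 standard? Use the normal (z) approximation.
Power ≈ 1.00; the study is adequately powered (power ≥ 0.80)

Power calculation (one-sample t-test, normal approximation):
z_β = d · √n - z_{α/2}
z_β = 0.66 · √87 - 2.576
z_β = 0.66 · 9.327 - 2.576
z_β = 3.580

Power = Φ(z_β) = Φ(3.580) ≈ 1.000

Effect size d = 0.66 is medium by Cohen's convention (0.2/0.5/0.8).

Threshold: power ≥ 0.80 is conventionally adequate.
Power ≈ 1.00 → the study is adequately powered (power ≥ 0.80).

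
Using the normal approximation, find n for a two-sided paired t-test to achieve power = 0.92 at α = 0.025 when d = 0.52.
n = 50 pairs

Sample size formula (paired t-test, normal approximation):
n = ((z_{α/2} + z_β) / d)²

z_{α/2} = 2.241 (for α = 0.025, two-sided)
z_β = 1.405 (for power = 0.92)
d = 0.52

n = ((2.241 + 1.405) / 0.52)²
n = (7.012)²
n ≈ 49.17
Round up to the next whole number: n = 50 pairs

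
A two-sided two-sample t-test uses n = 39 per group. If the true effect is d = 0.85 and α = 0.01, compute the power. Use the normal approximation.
Power ≈ 0.88

Power calculation (two-sample t-test, normal approximation):
z_β = d · √(n/2) - z_{α/2}
z_β = 0.85 · √(39/2) - 2.576
z_β = 0.85 · 4.416 - 2.576
z_β = 1.178

Power = Φ(z_β) = Φ(1.178) ≈ 0.881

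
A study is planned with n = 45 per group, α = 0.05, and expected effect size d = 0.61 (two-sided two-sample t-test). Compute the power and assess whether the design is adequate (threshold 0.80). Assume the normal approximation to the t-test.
Power ≈ 0.82; the study is adequately powered (power ≥ 0.80)

Power calculation (two-sample t-test, normal approximation):
z_β = d · √(n/2) - z_{α/2}
z_β = 0.61 · √(45/2) - 1.960
z_β = 0.61 · 4.743 - 1.960
z_β = 0.934

Power = Φ(z_β) = Φ(0.934) ≈ 0.825

Effect size d = 0.61 is medium by Cohen's convention (0.2/0.5/0.8).

Threshold: power ≥ 0.80 is conventionally adequate.
Power ≈ 0.82 → the study is adequately powered (power ≥ 0.80).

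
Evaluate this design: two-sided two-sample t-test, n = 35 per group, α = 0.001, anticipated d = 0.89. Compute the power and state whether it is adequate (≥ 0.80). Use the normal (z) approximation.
Power ≈ 0.67; the study is underpowered (power < 0.80)

Power calculation (two-sample t-test, normal approximation):
z_β = d · √(n/2) - z_{α/2}
z_β = 0.89 · √(35/2) - 3.291
z_β = 0.89 · 4.183 - 3.291
z_β = 0.433

Power = Φ(z_β) = Φ(0.433) ≈ 0.667

Effect size d = 0.89 is large by Cohen's convention (0.2/0.5/0.8).

Threshold: power ≥ 0.80 is conventionally adequate.
Power ≈ 0.67 → the study is underpowered (power < 0.80).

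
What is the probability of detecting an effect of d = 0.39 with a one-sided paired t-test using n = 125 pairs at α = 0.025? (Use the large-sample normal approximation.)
Power ≈ 0.99

Power calculation (paired t-test, normal approximation):
z_β = d · √n - z_α
z_β = 0.39 · √125 - 1.960
z_β = 0.39 · 11.180 - 1.960
z_β = 2.400

Power = Φ(z_β) = Φ(2.400) ≈ 0.992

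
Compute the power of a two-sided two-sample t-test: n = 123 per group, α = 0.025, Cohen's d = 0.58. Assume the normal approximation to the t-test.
Power ≈ 0.99

Power calculation (two-sample t-test, normal approximation):
z_β = d · √(n/2) - z_{α/2}
z_β = 0.58 · √(123/2) - 2.241
z_β = 0.58 · 7.842 - 2.241
z_β = 2.307

Power = Φ(z_β) = Φ(2.307) ≈ 0.989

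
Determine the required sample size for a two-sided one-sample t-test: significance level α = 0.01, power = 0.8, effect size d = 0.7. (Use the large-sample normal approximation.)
n = 24

Sample size formula (one-sample t-test, normal approximation):
n = ((z_{α/2} + z_β) / d)²

z_{α/2} = 2.576 (for α = 0.01, two-sided)
z_β = 0.842 (for power = 0.8)
d = 0.7

n = ((2.576 + 0.842) / 0.7)²
n = (4.883)²
n ≈ 23.84
Round up to the next whole number: n = 24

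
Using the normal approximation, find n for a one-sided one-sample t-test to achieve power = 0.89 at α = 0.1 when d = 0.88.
n = 9

Sample size formula (one-sample t-test, normal approximation):
n = ((z_α + z_β) / d)²

z_α = 1.282 (for α = 0.1, one-sided)
z_β = 1.227 (for power = 0.89)
d = 0.88

n = ((1.282 + 1.227) / 0.88)²
n = (2.851)²
n ≈ 8.13
Round up to the next whole number: n = 9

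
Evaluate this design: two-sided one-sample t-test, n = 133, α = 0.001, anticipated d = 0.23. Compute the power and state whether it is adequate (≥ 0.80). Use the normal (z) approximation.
Power ≈ 0.26; the study is underpowered (power < 0.80)

Power calculation (one-sample t-test, normal approximation):
z_β = d · √n - z_{α/2}
z_β = 0.23 · √133 - 3.291
z_β = 0.23 · 11.533 - 3.291
z_β = -0.638

Power = Φ(z_β) = Φ(-0.638) ≈ 0.262

Effect size d = 0.23 is small by Cohen's convention (0.2/0.5/0.8).

Threshold: power ≥ 0.80 is conventionally adequate.
Power ≈ 0.26 → the study is underpowered (power < 0.80).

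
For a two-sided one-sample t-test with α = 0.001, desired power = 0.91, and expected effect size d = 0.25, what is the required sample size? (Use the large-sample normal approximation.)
n = 344

Sample size formula (one-sample t-test, normal approximation):
n = ((z_{α/2} + z_β) / d)²

z_{α/2} = 3.291 (for α = 0.001, two-sided)
z_β = 1.341 (for power = 0.91)
d = 0.25

n = ((3.291 + 1.341) / 0.25)²
n = (18.528)²
n ≈ 343.29
Round up to the next whole number: n = 344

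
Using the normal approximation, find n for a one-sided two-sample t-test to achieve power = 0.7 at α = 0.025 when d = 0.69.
n = 26 per group

Sample size formula (two-sample t-test, normal approximation):
n = 2 · ((z_α + z_β) / d)²

z_α = 1.960 (for α = 0.025, one-sided)
z_β = 0.524 (for power = 0.7)
d = 0.69

n = 2 · ((1.960 + 0.524) / 0.69)²
n = 2 · (3.600)²
n ≈ 25.92
Round up to the next whole number: n = 26 per group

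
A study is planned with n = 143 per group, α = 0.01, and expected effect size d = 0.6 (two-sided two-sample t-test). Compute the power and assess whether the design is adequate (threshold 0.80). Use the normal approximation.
Power ≈ 0.99; the study is adequately powered (power ≥ 0.80)

Power calculation (two-sample t-test, normal approximation):
z_β = d · √(n/2) - z_{α/2}
z_β = 0.6 · √(143/2) - 2.576
z_β = 0.6 · 8.456 - 2.576
z_β = 2.498

Power = Φ(z_β) = Φ(2.498) ≈ 0.994

Effect size d = 0.6 is medium by Cohen's convention (0.2/0.5/0.8).

Threshold: power ≥ 0.80 is conventionally adequate.
Power ≈ 0.99 → the study is adequately powered (power ≥ 0.80).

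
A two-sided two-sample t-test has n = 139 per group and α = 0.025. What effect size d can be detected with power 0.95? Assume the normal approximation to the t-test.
d ≈ 0.47

Minimum detectable effect (two-sample t-test, normal approximation):
d = (z_{α/2} + z_β) / √(n/2)
d = (2.241 + 1.645) / √(139/2)
d = 3.886 / 8.337
d ≈ 0.47

By Cohen's convention (0.2 small / 0.5 medium / 0.8 large): small effect.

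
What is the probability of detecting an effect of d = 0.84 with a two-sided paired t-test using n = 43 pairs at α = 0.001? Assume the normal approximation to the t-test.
Power ≈ 0.99

Power calculation (paired t-test, normal approximation):
z_β = d · √n - z_{α/2}
z_β = 0.84 · √43 - 3.291
z_β = 0.84 · 6.557 - 3.291
z_β = 2.218

Power = Φ(z_β) = Φ(2.218) ≈ 0.987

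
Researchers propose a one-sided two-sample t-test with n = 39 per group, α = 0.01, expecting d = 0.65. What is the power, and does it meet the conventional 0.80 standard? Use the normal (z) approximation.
Power ≈ 0.71; the study is underpowered (power < 0.80)

Power calculation (two-sample t-test, normal approximation):
z_β = d · √(n/2) - z_α
z_β = 0.65 · √(39/2) - 2.326
z_β = 0.65 · 4.416 - 2.326
z_β = 0.544

Power = Φ(z_β) = Φ(0.544) ≈ 0.707

Effect size d = 0.65 is medium by Cohen's convention (0.2/0.5/0.8).

Threshold: power ≥ 0.80 is conventionally adequate.
Power ≈ 0.71 → the study is underpowered (power < 0.80).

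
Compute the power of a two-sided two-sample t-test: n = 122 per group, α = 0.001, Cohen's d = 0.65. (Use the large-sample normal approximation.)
Power ≈ 0.96

Power calculation (two-sample t-test, normal approximation):
z_β = d · √(n/2) - z_{α/2}
z_β = 0.65 · √(122/2) - 3.291
z_β = 0.65 · 7.810 - 3.291
z_β = 1.786

Power = Φ(z_β) = Φ(1.786) ≈ 0.963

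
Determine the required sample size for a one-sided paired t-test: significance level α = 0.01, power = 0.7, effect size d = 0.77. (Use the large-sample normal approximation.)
n = 14 pairs

Sample size formula (paired t-test, normal approximation):
n = ((z_α + z_β) / d)²

z_α = 2.326 (for α = 0.01, one-sided)
z_β = 0.524 (for power = 0.7)
d = 0.77

n = ((2.326 + 0.524) / 0.77)²
n = (3.701)²
n ≈ 13.70
Round up to the next whole number: n = 14 pairs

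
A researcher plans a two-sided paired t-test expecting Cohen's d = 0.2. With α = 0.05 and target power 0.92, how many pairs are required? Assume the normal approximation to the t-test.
n = 284 pairs

Sample size formula (paired t-test, normal approximation):
n = ((z_{α/2} + z_β) / d)²

z_{α/2} = 1.960 (for α = 0.05, two-sided)
z_β = 1.405 (for power = 0.92)
d = 0.2

n = ((1.960 + 1.405) / 0.2)²
n = (16.825)²
n ≈ 283.08
Round up to the next whole number: n = 284 pairs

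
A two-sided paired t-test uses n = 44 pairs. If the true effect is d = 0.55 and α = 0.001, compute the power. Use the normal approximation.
Power ≈ 0.64

Power calculation (paired t-test, normal approximation):
z_β = d · √n - z_{α/2}
z_β = 0.55 · √44 - 3.291
z_β = 0.55 · 6.633 - 3.291
z_β = 0.358

Power = Φ(z_β) = Φ(0.358) ≈ 0.640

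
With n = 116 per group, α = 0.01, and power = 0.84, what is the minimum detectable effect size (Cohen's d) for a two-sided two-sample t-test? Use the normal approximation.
d ≈ 0.47

Minimum detectable effect (two-sample t-test, normal approximation):
d = (z_{α/2} + z_β) / √(n/2)
d = (2.576 + 0.994) / √(116/2)
d = 3.570 / 7.616
d ≈ 0.47

By Cohen's convention (0.2 small / 0.5 medium / 0.8 large): small effect.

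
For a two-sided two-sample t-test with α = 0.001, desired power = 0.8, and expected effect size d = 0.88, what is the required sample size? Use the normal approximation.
n = 45 per group

Sample size formula (two-sample t-test, normal approximation):
n = 2 · ((z_{α/2} + z_β) / d)²

z_{α/2} = 3.291 (for α = 0.001, two-sided)
z_β = 0.842 (for power = 0.8)
d = 0.88

n = 2 · ((3.291 + 0.842) / 0.88)²
n = 2 · (4.697)²
n ≈ 44.12
Round up to the next whole number: n = 45 per group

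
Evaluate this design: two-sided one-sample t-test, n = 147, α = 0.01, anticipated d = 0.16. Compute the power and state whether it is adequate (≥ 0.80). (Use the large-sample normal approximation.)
Power ≈ 0.26; the study is underpowered (power < 0.80)

Power calculation (one-sample t-test, normal approximation):
z_β = d · √n - z_{α/2}
z_β = 0.16 · √147 - 2.576
z_β = 0.16 · 12.124 - 2.576
z_β = -0.636

Power = Φ(z_β) = Φ(-0.636) ≈ 0.262

Effect size d = 0.16 is very small by Cohen's convention (0.2/0.5/0.8).

Threshold: power ≥ 0.80 is conventionally adequate.
Power ≈ 0.26 → the study is underpowered (power < 0.80).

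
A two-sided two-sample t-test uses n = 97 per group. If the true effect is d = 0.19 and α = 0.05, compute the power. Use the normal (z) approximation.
Power ≈ 0.26

Power calculation (two-sample t-test, normal approximation):
z_β = d · √(n/2) - z_{α/2}
z_β = 0.19 · √(97/2) - 1.960
z_β = 0.19 · 6.964 - 1.960
z_β = -0.637

Power = Φ(z_β) = Φ(-0.637) ≈ 0.262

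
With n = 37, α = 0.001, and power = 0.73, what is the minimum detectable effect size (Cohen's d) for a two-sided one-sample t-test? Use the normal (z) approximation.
d ≈ 0.64

Minimum detectable effect (one-sample t-test, normal approximation):
d = (z_{α/2} + z_β) / √n
d = (3.291 + 0.613) / √37
d = 3.903 / 6.083
d ≈ 0.64

By Cohen's convention (0.2 small / 0.5 medium / 0.8 large): medium effect.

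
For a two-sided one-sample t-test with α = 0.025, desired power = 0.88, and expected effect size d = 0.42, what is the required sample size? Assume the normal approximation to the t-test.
n = 67

Sample size formula (one-sample t-test, normal approximation):
n = ((z_{α/2} + z_β) / d)²

z_{α/2} = 2.241 (for α = 0.025, two-sided)
z_β = 1.175 (for power = 0.88)
d = 0.42

n = ((2.241 + 1.175) / 0.42)²
n = (8.133)²
n ≈ 66.15
Round up to the next whole number: n = 67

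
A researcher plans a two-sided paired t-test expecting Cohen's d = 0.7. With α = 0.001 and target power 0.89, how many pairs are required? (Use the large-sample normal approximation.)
n = 42 pairs

Sample size formula (paired t-test, normal approximation):
n = ((z_{α/2} + z_β) / d)²

z_{α/2} = 3.291 (for α = 0.001, two-sided)
z_β = 1.227 (for power = 0.89)
d = 0.7

n = ((3.291 + 1.227) / 0.7)²
n = (6.454)²
n ≈ 41.65
Round up to the next whole number: n = 42 pairs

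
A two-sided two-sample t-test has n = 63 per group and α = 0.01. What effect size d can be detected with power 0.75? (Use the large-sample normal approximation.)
d ≈ 0.58

Minimum detectable effect (two-sample t-test, normal approximation):
d = (z_{α/2} + z_β) / √(n/2)
d = (2.576 + 0.674) / √(63/2)
d = 3.250 / 5.612
d ≈ 0.58

By Cohen's convention (0.2 small / 0.5 medium / 0.8 large): medium effect.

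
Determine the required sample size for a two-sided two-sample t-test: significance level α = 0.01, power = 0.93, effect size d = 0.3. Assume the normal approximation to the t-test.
n = 365 per group

Sample size formula (two-sample t-test, normal approximation):
n = 2 · ((z_{α/2} + z_β) / d)²

z_{α/2} = 2.576 (for α = 0.01, two-sided)
z_β = 1.476 (for power = 0.93)
d = 0.3

n = 2 · ((2.576 + 1.476) / 0.3)²
n = 2 · (13.507)²
n ≈ 364.88
Round up to the next whole number: n = 365 per group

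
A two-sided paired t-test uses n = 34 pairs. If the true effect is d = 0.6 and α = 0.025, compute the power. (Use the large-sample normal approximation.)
Power ≈ 0.90

Power calculation (paired t-test, normal approximation):
z_β = d · √n - z_{α/2}
z_β = 0.6 · √34 - 2.241
z_β = 0.6 · 5.831 - 2.241
z_β = 1.257

Power = Φ(z_β) = Φ(1.257) ≈ 0.896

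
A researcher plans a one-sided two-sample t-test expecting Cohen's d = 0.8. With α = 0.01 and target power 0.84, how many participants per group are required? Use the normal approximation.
n = 35 per group

Sample size formula (two-sample t-test, normal approximation):
n = 2 · ((z_α + z_β) / d)²

z_α = 2.326 (for α = 0.01, one-sided)
z_β = 0.994 (for power = 0.84)
d = 0.8

n = 2 · ((2.326 + 0.994) / 0.8)²
n = 2 · (4.150)²
n ≈ 34.45
Round up to the next whole number: n = 35 per group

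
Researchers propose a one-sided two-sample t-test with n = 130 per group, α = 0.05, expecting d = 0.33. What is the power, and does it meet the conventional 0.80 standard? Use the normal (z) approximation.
Power ≈ 0.85; the study is adequately powered (power ≥ 0.80)

Power calculation (two-sample t-test, normal approximation):
z_β = d · √(n/2) - z_α
z_β = 0.33 · √(130/2) - 1.645
z_β = 0.33 · 8.062 - 1.645
z_β = 1.016

Power = Φ(z_β) = Φ(1.016) ≈ 0.845

Effect size d = 0.33 is small by Cohen's convention (0.2/0.5/0.8).

Threshold: power ≥ 0.80 is conventionally adequate.
Power ≈ 0.85 → the study is adequately powered (power ≥ 0.80).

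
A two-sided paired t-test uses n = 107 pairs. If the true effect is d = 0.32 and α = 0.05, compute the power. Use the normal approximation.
Power ≈ 0.91

Power calculation (paired t-test, normal approximation):
z_β = d · √n - z_{α/2}
z_β = 0.32 · √107 - 1.960
z_β = 0.32 · 10.344 - 1.960
z_β = 1.350

Power = Φ(z_β) = Φ(1.350) ≈ 0.912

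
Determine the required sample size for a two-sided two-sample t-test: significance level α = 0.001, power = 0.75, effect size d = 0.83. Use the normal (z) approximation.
n = 46 per group

Sample size formula (two-sample t-test, normal approximation):
n = 2 · ((z_{α/2} + z_β) / d)²

z_{α/2} = 3.291 (for α = 0.001, two-sided)
z_β = 0.674 (for power = 0.75)
d = 0.83

n = 2 · ((3.291 + 0.674) / 0.83)²
n = 2 · (4.777)²
n ≈ 45.64
Round up to the next whole number: n = 46 per group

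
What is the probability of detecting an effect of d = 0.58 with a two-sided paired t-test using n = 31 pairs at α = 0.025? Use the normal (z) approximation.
Power ≈ 0.84

Power calculation (paired t-test, normal approximation):
z_β = d · √n - z_{α/2}
z_β = 0.58 · √31 - 2.241
z_β = 0.58 · 5.568 - 2.241
z_β = 0.988

Power = Φ(z_β) = Φ(0.988) ≈ 0.838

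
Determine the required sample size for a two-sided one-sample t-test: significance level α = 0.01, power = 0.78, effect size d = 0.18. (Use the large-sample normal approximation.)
n = 346

Sample size formula (one-sample t-test, normal approximation):
n = ((z_{α/2} + z_β) / d)²

z_{α/2} = 2.576 (for α = 0.01, two-sided)
z_β = 0.772 (for power = 0.78)
d = 0.18

n = ((2.576 + 0.772) / 0.18)²
n = (18.600)²
n ≈ 345.96
Round up to the next whole number: n = 346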